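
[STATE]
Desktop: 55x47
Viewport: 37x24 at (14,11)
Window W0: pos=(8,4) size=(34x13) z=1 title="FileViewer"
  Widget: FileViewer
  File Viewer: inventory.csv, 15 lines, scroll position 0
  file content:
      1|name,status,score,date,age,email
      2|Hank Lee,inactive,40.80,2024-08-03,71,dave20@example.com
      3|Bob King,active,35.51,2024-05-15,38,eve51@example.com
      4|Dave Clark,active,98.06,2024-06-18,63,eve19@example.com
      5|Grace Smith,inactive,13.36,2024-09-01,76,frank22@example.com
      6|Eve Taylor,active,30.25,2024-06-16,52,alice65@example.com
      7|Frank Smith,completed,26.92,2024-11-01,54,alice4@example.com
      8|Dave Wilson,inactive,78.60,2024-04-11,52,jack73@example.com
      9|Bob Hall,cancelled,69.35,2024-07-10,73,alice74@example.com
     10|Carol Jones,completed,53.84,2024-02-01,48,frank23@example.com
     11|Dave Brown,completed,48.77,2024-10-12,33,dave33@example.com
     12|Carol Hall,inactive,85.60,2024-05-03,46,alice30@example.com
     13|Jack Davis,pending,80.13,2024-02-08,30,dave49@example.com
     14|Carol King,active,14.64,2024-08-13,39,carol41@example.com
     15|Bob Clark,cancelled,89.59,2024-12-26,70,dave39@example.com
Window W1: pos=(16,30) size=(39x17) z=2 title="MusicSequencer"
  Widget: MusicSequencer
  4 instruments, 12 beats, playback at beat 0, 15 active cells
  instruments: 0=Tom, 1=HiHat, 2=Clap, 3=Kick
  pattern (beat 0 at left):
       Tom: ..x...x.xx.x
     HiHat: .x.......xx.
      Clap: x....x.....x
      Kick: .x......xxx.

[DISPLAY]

 Smith,inactive,13.36,2024░┃         
aylor,active,30.25,2024-06░┃         
 Smith,completed,26.92,202░┃         
Wilson,inactive,78.60,2024░┃         
all,cancelled,69.35,2024-0▼┃         
━━━━━━━━━━━━━━━━━━━━━━━━━━━┛         
                                     
                                     
                                     
                                     
                                     
                                     
                                     
                                     
                                     
                                     
                                     
                                     
                                     
  ┏━━━━━━━━━━━━━━━━━━━━━━━━━━━━━━━━━━
  ┃ MusicSequencer                   
  ┠──────────────────────────────────
  ┃      ▼12345678901                
  ┃   Tom··█···█·██·█                


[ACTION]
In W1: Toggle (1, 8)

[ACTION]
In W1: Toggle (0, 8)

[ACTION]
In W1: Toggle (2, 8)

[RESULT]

 Smith,inactive,13.36,2024░┃         
aylor,active,30.25,2024-06░┃         
 Smith,completed,26.92,202░┃         
Wilson,inactive,78.60,2024░┃         
all,cancelled,69.35,2024-0▼┃         
━━━━━━━━━━━━━━━━━━━━━━━━━━━┛         
                                     
                                     
                                     
                                     
                                     
                                     
                                     
                                     
                                     
                                     
                                     
                                     
                                     
  ┏━━━━━━━━━━━━━━━━━━━━━━━━━━━━━━━━━━
  ┃ MusicSequencer                   
  ┠──────────────────────────────────
  ┃      ▼12345678901                
  ┃   Tom··█···█··█·█                


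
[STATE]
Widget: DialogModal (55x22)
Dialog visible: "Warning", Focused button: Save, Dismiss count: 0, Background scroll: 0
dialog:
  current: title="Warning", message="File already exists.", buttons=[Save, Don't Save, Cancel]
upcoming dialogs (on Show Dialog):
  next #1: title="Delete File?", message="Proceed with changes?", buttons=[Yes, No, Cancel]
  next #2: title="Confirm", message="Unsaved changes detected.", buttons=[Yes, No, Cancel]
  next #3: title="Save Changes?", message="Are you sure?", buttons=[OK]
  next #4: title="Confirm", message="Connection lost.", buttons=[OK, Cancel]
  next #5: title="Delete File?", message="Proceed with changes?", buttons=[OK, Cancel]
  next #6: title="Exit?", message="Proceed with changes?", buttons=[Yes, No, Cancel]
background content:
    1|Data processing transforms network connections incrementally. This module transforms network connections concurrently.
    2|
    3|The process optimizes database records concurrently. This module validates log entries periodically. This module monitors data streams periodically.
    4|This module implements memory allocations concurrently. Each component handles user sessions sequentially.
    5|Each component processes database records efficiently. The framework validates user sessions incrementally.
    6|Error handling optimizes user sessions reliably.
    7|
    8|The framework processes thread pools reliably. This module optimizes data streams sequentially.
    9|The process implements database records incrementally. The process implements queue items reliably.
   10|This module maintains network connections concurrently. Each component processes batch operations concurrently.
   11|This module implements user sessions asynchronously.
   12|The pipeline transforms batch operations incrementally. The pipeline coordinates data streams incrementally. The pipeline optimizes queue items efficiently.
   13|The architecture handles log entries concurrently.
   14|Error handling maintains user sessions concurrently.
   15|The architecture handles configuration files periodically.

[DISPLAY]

Data processing transforms network connections incremen
                                                       
The process optimizes database records concurrently. Th
This module implements memory allocations concurrently.
Each component processes database records efficiently. 
Error handling optimizes user sessions reliably.       
                                                       
The framework processes thread pools reliably. This mod
The process┌──────────────────────────────┐rementally. 
This module│           Warning            │oncurrently.
This module│     File already exists.     │ronously.   
The pipelin│ [Save]  Don't Save   Cancel  │crementally.
The archite└──────────────────────────────┘rently.     
Error handling maintains user sessions concurrently.   
The architecture handles configuration files periodical
                                                       
                                                       
                                                       
                                                       
                                                       
                                                       
                                                       


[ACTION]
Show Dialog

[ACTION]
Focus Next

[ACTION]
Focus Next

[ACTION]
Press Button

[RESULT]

Data processing transforms network connections incremen
                                                       
The process optimizes database records concurrently. Th
This module implements memory allocations concurrently.
Each component processes database records efficiently. 
Error handling optimizes user sessions reliably.       
                                                       
The framework processes thread pools reliably. This mod
The process implements database records incrementally. 
This module maintains network connections concurrently.
This module implements user sessions asynchronously.   
The pipeline transforms batch operations incrementally.
The architecture handles log entries concurrently.     
Error handling maintains user sessions concurrently.   
The architecture handles configuration files periodical
                                                       
                                                       
                                                       
                                                       
                                                       
                                                       
                                                       


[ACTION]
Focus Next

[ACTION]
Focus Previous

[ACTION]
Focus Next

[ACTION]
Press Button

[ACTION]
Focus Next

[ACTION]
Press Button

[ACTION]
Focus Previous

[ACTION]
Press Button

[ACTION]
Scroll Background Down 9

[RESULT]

This module maintains network connections concurrently.
This module implements user sessions asynchronously.   
The pipeline transforms batch operations incrementally.
The architecture handles log entries concurrently.     
Error handling maintains user sessions concurrently.   
The architecture handles configuration files periodical
                                                       
                                                       
                                                       
                                                       
                                                       
                                                       
                                                       
                                                       
                                                       
                                                       
                                                       
                                                       
                                                       
                                                       
                                                       
                                                       


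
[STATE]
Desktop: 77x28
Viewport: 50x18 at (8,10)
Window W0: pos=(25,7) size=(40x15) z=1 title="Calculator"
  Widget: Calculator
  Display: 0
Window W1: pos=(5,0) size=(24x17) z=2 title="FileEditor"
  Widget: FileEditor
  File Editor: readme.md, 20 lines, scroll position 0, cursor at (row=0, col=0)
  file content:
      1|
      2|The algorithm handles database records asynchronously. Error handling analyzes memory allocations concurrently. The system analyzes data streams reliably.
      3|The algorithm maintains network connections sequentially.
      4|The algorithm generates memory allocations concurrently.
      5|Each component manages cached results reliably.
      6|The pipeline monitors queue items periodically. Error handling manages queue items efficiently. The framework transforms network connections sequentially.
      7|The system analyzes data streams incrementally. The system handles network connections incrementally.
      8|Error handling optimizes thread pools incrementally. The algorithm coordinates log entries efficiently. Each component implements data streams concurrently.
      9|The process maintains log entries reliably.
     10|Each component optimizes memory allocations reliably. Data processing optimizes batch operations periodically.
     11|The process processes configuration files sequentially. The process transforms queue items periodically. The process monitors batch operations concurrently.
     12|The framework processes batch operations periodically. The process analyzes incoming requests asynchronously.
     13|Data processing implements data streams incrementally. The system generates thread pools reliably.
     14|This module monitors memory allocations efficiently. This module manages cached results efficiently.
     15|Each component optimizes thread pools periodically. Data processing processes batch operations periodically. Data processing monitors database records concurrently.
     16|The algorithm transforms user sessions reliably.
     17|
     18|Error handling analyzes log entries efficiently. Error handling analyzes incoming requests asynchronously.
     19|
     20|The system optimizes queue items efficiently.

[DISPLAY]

ror handling optimi░┃                             
e process maintains░┃─┬───┬───┬───┐               
ch component optimi░┃ │ 8 │ 9 │ ÷ │               
e process processes░┃─┼───┼───┼───┤               
e framework process░┃ │ 5 │ 6 │ × │               
ta processing imple▼┃─┼───┼───┼───┤               
━━━━━━━━━━━━━━━━━━━━┛ │ 2 │ 3 │ - │               
                 ┃├───┼───┼───┼───┤               
                 ┃│ 0 │ . │ = │ + │               
                 ┃├───┼───┼───┼───┤               
                 ┃│ C │ MC│ MR│ M+│               
                 ┗━━━━━━━━━━━━━━━━━━━━━━━━━━━━━━━━
                                                  
                                                  
                                                  
                                                  
                                                  
                                                  


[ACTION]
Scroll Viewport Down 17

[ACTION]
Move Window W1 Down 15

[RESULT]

                 ┃                                
━━━━━━━━━━━━━━━━━━━━┓─┬───┬───┬───┐               
ileEditor           ┃ │ 8 │ 9 │ ÷ │               
────────────────────┨─┼───┼───┼───┤               
                   ▲┃ │ 5 │ 6 │ × │               
e algorithm handles█┃─┼───┼───┼───┤               
e algorithm maintai░┃ │ 2 │ 3 │ - │               
e algorithm generat░┃─┼───┼───┼───┤               
ch component manage░┃ │ . │ = │ + │               
e pipeline monitors░┃─┼───┼───┼───┤               
e system analyzes d░┃ │ MC│ MR│ M+│               
ror handling optimi░┃━━━━━━━━━━━━━━━━━━━━━━━━━━━━━
e process maintains░┃                             
ch component optimi░┃                             
e process processes░┃                             
e framework process░┃                             
ta processing imple▼┃                             
━━━━━━━━━━━━━━━━━━━━┛                             


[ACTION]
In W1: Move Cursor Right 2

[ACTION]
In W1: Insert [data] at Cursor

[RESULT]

                 ┃                                
━━━━━━━━━━━━━━━━━━━━┓─┬───┬───┬───┐               
ileEditor           ┃ │ 8 │ 9 │ ÷ │               
────────────────────┨─┼───┼───┼───┤               
ta█                ▲┃ │ 5 │ 6 │ × │               
e algorithm handles█┃─┼───┼───┼───┤               
e algorithm maintai░┃ │ 2 │ 3 │ - │               
e algorithm generat░┃─┼───┼───┼───┤               
ch component manage░┃ │ . │ = │ + │               
e pipeline monitors░┃─┼───┼───┼───┤               
e system analyzes d░┃ │ MC│ MR│ M+│               
ror handling optimi░┃━━━━━━━━━━━━━━━━━━━━━━━━━━━━━
e process maintains░┃                             
ch component optimi░┃                             
e process processes░┃                             
e framework process░┃                             
ta processing imple▼┃                             
━━━━━━━━━━━━━━━━━━━━┛                             


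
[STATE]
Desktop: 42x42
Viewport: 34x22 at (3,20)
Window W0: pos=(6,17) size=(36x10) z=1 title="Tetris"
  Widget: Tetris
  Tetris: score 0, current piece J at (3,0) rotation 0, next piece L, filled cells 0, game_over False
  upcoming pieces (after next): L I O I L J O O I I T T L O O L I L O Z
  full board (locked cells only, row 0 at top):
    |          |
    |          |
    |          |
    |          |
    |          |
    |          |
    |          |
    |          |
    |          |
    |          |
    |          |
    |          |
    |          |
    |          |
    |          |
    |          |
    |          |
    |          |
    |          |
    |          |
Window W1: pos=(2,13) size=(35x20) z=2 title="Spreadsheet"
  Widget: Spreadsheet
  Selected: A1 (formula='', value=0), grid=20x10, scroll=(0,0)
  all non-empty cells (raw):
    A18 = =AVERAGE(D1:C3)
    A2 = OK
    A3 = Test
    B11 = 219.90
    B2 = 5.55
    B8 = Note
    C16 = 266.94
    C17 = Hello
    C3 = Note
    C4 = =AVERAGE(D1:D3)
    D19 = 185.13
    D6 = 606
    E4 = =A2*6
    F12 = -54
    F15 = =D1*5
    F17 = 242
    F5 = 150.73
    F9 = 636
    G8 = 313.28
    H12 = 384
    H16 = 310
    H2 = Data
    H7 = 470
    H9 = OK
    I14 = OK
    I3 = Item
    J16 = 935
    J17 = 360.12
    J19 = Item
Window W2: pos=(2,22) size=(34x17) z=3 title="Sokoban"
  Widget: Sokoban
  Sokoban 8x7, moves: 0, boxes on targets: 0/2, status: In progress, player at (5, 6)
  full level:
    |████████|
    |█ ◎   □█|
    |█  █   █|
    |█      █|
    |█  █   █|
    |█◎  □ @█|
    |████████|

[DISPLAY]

  2 OK          5.55       0     ┃
  3 Test           0Note         ┃
━━━━━━━━━━━━━━━━━━━━━━━━━━━━━━━━┓┃
 Sokoban                        ┃┃
────────────────────────────────┨┃
████████                        ┃┃
█ ◎   □█                        ┃┃
█  █   █                        ┃┃
█      █                        ┃┃
█  █   █                        ┃┃
█◎  □ @█                        ┃┃
████████                        ┃┃
Moves: 0  0/2                   ┃┛
                                ┃ 
                                ┃ 
                                ┃ 
                                ┃ 
                                ┃ 
━━━━━━━━━━━━━━━━━━━━━━━━━━━━━━━━┛ 
                                  
                                  
                                  


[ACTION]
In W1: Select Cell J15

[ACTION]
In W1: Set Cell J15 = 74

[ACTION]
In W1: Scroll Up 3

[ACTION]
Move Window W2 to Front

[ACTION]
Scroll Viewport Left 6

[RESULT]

  ┃  2 OK          5.55       0   
  ┃  3 Test           0Note       
  ┏━━━━━━━━━━━━━━━━━━━━━━━━━━━━━━━
  ┃ Sokoban                       
  ┠───────────────────────────────
  ┃████████                       
  ┃█ ◎   □█                       
  ┃█  █   █                       
  ┃█      █                       
  ┃█  █   █                       
  ┃█◎  □ @█                       
  ┃████████                       
  ┃Moves: 0  0/2                  
  ┃                               
  ┃                               
  ┃                               
  ┃                               
  ┃                               
  ┗━━━━━━━━━━━━━━━━━━━━━━━━━━━━━━━
                                  
                                  
                                  


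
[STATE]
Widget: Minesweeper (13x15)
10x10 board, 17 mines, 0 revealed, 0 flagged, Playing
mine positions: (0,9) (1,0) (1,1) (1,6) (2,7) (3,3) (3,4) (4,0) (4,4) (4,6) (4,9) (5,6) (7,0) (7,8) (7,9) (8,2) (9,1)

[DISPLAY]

■■■■■■■■■■   
■■■■■■■■■■   
■■■■■■■■■■   
■■■■■■■■■■   
■■■■■■■■■■   
■■■■■■■■■■   
■■■■■■■■■■   
■■■■■■■■■■   
■■■■■■■■■■   
■■■■■■■■■■   
             
             
             
             
             


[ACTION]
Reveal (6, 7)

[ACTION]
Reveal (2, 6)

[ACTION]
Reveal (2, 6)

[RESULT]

■■■■■■■■■■   
■■■■■■■■■■   
■■■■■■2■■■   
■■■■■■■■■■   
■■■■■■■■■■   
■■■■■■■■■■   
■■■■■■■2■■   
■■■■■■■■■■   
■■■■■■■■■■   
■■■■■■■■■■   
             
             
             
             
             


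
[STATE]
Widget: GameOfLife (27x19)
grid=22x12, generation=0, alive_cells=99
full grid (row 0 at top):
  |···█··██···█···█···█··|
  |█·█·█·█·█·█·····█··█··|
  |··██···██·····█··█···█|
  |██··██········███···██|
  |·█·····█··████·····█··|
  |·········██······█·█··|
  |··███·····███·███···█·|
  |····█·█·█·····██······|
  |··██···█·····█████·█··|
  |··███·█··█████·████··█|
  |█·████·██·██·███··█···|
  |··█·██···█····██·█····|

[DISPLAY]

Gen: 0                     
···█··██···█···█···█··     
█·█·█·█·█·█·····█··█··     
··██···██·····█··█···█     
██··██········███···██     
·█·····█··████·····█··     
·········██······█·█··     
··███·····███·███···█·     
····█·█·█·····██······     
··██···█·····█████·█··     
··███·█··█████·████··█     
█·████·██·██·███··█···     
··█·██···█····██·█····     
                           
                           
                           
                           
                           
                           


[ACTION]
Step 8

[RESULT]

Gen: 8                     
······················     
███···················     
······················     
·····██·█········██···     
·········█·██···█·····     
······██·█·███···█··█·     
·····················█     
·········████·······█·     
·········█···█····██··     
······██·██··█········     
······█·███·█·········     
·······█··············     
                           
                           
                           
                           
                           
                           


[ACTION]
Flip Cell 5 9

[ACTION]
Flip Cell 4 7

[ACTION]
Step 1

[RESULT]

Gen: 9                     
·█····················     
·█····················     
·█····················     
······███········█····     
·····█····██·█··█·█···     
······███·██·█········     
·············█······██     
·········████······██·     
·············█·····█··     
······██···███········     
······█···██··········     
·······███············     
                           
                           
                           
                           
                           
                           


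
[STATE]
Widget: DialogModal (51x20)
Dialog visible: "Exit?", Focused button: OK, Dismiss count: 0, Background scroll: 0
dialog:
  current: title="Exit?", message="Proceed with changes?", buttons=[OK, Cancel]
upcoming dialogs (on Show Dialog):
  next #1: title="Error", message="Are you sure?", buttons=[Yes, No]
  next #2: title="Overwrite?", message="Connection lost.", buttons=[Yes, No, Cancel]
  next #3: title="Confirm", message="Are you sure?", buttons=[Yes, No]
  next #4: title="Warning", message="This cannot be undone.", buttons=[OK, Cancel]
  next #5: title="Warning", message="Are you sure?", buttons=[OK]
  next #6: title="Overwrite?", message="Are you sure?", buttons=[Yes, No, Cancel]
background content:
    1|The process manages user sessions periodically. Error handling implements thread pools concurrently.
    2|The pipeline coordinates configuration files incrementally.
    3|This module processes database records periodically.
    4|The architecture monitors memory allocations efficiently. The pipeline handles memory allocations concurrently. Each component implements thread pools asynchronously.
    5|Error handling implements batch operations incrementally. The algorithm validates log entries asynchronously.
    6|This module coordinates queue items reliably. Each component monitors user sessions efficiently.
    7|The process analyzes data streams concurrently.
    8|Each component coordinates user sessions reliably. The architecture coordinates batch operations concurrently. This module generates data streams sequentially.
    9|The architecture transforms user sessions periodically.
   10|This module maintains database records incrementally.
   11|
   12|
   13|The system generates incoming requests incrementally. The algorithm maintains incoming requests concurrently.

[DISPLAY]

The process manages user sessions periodically. Err
The pipeline coordinates configuration files increm
This module processes database records periodically
The architecture monitors memory allocations effici
Error handling implements batch operations incremen
This module coordinates queue items reliably. Each 
The process analyzes data streams concurrently.    
Each componen┌───────────────────────┐ns reliably. 
The architect│         Exit?         │ons periodica
This module m│ Proceed with changes? │ incrementall
             │     [OK]  Cancel      │             
             └───────────────────────┘             
The system generates incoming requests incrementall
                                                   
                                                   
                                                   
                                                   
                                                   
                                                   
                                                   


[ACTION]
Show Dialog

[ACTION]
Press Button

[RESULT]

The process manages user sessions periodically. Err
The pipeline coordinates configuration files increm
This module processes database records periodically
The architecture monitors memory allocations effici
Error handling implements batch operations incremen
This module coordinates queue items reliably. Each 
The process analyzes data streams concurrently.    
Each component coordinates user sessions reliably. 
The architecture transforms user sessions periodica
This module maintains database records incrementall
                                                   
                                                   
The system generates incoming requests incrementall
                                                   
                                                   
                                                   
                                                   
                                                   
                                                   
                                                   


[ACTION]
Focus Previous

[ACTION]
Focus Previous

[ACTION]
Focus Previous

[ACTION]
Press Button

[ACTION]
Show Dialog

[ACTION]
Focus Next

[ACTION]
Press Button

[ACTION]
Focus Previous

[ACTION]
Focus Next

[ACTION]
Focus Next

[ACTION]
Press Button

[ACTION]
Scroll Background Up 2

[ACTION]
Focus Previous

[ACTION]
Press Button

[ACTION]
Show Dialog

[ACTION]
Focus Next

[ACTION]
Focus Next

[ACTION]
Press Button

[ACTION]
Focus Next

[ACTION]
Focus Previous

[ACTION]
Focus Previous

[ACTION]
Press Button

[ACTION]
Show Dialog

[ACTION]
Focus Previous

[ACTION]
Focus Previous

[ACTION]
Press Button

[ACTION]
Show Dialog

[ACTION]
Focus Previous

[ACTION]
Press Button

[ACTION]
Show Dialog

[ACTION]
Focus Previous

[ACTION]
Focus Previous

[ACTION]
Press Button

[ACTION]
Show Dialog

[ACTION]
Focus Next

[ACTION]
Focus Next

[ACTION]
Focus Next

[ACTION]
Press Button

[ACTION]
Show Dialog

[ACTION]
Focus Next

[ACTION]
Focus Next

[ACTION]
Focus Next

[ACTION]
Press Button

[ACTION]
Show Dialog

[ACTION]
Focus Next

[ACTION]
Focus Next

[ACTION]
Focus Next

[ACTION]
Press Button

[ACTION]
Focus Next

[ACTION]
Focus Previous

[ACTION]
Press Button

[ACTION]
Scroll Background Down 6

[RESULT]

The process analyzes data streams concurrently.    
Each component coordinates user sessions reliably. 
The architecture transforms user sessions periodica
This module maintains database records incrementall
                                                   
                                                   
The system generates incoming requests incrementall
                                                   
                                                   
                                                   
                                                   
                                                   
                                                   
                                                   
                                                   
                                                   
                                                   
                                                   
                                                   
                                                   


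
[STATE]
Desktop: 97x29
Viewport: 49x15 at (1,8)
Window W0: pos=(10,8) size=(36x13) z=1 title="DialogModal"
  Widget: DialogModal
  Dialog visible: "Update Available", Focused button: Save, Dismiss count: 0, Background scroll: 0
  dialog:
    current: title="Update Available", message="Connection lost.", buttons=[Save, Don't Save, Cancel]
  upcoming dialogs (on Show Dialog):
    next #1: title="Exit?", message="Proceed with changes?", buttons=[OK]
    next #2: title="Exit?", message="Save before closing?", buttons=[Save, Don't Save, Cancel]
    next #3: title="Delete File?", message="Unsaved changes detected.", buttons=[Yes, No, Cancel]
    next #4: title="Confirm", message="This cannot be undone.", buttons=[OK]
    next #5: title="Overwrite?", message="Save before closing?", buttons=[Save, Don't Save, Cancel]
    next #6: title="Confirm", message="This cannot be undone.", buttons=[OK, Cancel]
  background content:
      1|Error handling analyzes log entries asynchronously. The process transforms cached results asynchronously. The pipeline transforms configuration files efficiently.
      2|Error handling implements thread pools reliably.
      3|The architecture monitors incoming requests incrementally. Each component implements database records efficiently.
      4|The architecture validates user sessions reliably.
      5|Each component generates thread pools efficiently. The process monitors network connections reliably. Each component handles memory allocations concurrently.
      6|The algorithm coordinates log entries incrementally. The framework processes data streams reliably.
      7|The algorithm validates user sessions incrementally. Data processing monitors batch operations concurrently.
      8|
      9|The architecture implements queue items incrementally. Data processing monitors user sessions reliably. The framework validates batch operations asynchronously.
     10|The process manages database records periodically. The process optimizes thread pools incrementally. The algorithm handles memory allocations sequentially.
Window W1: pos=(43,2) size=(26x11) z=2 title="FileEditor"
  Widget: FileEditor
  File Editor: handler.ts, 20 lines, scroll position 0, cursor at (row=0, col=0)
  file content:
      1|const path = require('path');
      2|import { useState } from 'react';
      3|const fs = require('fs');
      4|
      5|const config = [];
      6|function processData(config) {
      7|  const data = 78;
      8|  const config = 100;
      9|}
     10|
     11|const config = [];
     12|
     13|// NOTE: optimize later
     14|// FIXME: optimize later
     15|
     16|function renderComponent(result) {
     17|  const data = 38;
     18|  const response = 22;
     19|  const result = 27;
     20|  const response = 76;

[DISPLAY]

         ┏━━━━━━━━━━━━━━━━━━━━━━━━━━━━━━━━┃      
         ┃ DialogModal                    ┃const 
         ┠────────────────────────────────┃functi
         ┃Error handling analyzes log entr┃  cons
         ┃Error handling implements thread┗━━━━━━
         ┃Th┌────────────────────────────┐ng┃    
         ┃Th│      Update Available      │se┃    
         ┃Ea│      Connection lost.      │po┃    
         ┃Th│[Save]  Don't Save   Cancel │tr┃    
         ┃Th└────────────────────────────┘si┃    
         ┃                                  ┃    
         ┃The architecture implements queue ┃    
         ┗━━━━━━━━━━━━━━━━━━━━━━━━━━━━━━━━━━┛    
                                                 
                                                 


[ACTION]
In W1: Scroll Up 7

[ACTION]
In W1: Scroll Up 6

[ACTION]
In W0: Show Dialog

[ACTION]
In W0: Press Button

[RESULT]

         ┏━━━━━━━━━━━━━━━━━━━━━━━━━━━━━━━━┃      
         ┃ DialogModal                    ┃const 
         ┠────────────────────────────────┃functi
         ┃Error handling analyzes log entr┃  cons
         ┃Error handling implements thread┗━━━━━━
         ┃The architecture monitors incoming┃    
         ┃The architecture validates user se┃    
         ┃Each component generates thread po┃    
         ┃The algorithm coordinates log entr┃    
         ┃The algorithm validates user sessi┃    
         ┃                                  ┃    
         ┃The architecture implements queue ┃    
         ┗━━━━━━━━━━━━━━━━━━━━━━━━━━━━━━━━━━┛    
                                                 
                                                 


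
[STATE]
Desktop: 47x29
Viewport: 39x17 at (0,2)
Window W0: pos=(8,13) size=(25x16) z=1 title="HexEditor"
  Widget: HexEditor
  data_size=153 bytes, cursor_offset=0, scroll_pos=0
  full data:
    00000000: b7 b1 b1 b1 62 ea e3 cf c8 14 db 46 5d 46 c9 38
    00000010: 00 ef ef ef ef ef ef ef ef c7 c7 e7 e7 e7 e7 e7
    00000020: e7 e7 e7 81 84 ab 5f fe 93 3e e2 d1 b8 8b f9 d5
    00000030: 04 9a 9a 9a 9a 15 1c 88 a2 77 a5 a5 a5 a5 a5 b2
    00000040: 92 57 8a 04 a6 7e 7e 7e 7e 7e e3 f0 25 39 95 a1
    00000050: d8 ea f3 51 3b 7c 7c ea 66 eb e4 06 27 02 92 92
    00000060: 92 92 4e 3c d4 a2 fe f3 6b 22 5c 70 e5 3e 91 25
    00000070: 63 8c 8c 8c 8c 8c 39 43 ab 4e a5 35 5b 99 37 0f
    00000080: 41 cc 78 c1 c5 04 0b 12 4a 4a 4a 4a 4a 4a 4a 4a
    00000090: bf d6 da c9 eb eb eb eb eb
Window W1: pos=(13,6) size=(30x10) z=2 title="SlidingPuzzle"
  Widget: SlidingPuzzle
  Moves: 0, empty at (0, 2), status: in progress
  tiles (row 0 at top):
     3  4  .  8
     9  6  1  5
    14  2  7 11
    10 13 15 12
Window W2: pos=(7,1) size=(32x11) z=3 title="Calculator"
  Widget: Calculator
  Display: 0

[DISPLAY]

       ┃ Calculator                   ┃
       ┠──────────────────────────────┨
       ┃                             0┃
       ┃┌───┬───┬───┬───┐             ┃
       ┃│ 7 │ 8 │ 9 │ ÷ │             ┃
       ┃├───┼───┼───┼───┤             ┃
       ┃│ 4 │ 5 │ 6 │ × │             ┃
       ┃├───┼───┼───┼───┤             ┃
       ┃│ 1 │ 2 │ 3 │ - │             ┃
       ┗━━━━━━━━━━━━━━━━━━━━━━━━━━━━━━┛
             ┃│  9 │  6 │  1 │  5 │    
        ┏━━━━┃├────┼────┼────┼────┤    
        ┃ Hex┃│ 14 │  2 │  7 │ 11 │    
        ┠────┗━━━━━━━━━━━━━━━━━━━━━━━━━
        ┃00000000  B7 b1 b1 b1 6┃      
        ┃00000010  00 ef ef ef e┃      
        ┃00000020  e7 e7 e7 81 8┃      


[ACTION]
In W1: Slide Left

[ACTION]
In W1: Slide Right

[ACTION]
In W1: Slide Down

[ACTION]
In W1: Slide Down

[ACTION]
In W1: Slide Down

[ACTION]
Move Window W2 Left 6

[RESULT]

 ┃ Calculator                   ┃      
 ┠──────────────────────────────┨      
 ┃                             0┃      
 ┃┌───┬───┬───┬───┐             ┃      
 ┃│ 7 │ 8 │ 9 │ ÷ │             ┃━━━━━━
 ┃├───┼───┼───┼───┤             ┃      
 ┃│ 4 │ 5 │ 6 │ × │             ┃──────
 ┃├───┼───┼───┼───┤             ┃─┐    
 ┃│ 1 │ 2 │ 3 │ - │             ┃ │    
 ┗━━━━━━━━━━━━━━━━━━━━━━━━━━━━━━┛─┤    
             ┃│  9 │  6 │  1 │  5 │    
        ┏━━━━┃├────┼────┼────┼────┤    
        ┃ Hex┃│ 14 │  2 │  7 │ 11 │    
        ┠────┗━━━━━━━━━━━━━━━━━━━━━━━━━
        ┃00000000  B7 b1 b1 b1 6┃      
        ┃00000010  00 ef ef ef e┃      
        ┃00000020  e7 e7 e7 81 8┃      


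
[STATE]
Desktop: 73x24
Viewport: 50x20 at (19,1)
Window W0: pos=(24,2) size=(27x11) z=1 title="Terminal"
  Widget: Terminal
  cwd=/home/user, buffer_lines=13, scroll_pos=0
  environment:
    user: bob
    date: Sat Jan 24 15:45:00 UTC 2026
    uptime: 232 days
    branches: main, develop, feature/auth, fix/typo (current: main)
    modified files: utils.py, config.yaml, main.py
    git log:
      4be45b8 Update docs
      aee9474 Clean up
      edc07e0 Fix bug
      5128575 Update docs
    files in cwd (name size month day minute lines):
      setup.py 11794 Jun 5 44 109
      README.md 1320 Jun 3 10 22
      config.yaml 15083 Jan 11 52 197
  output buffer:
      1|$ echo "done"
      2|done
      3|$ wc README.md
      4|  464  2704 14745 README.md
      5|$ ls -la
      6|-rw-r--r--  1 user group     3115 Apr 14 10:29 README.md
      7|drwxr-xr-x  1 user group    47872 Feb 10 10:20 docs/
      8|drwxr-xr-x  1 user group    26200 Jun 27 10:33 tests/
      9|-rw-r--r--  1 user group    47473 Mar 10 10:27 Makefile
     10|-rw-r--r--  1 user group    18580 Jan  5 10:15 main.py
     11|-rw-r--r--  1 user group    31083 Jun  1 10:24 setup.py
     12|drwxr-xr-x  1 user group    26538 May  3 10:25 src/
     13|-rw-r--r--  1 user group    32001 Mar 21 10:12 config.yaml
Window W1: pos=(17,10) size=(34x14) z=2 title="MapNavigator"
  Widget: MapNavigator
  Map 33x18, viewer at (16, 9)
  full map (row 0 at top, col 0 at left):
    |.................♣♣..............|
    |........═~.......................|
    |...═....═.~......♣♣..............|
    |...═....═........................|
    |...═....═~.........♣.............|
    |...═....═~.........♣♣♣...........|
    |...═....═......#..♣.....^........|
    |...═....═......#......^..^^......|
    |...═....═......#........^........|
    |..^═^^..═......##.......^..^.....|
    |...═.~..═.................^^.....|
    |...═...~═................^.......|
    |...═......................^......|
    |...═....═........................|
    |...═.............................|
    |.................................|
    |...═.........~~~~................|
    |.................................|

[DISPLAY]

                                                  
     ┏━━━━━━━━━━━━━━━━━━━━━━━━━┓                  
     ┃ Terminal                ┃                  
     ┠─────────────────────────┨                  
     ┃$ echo "done"            ┃                  
     ┃done                     ┃                  
     ┃$ wc README.md           ┃                  
     ┃  464  2704 14745 README.┃                  
     ┃$ ls -la                 ┃                  
━━━━━━━━━━━━━━━━━━━━━━━━━━━━━━━┓                  
MapNavigator                   ┃                  
───────────────────────────────┨                  
..═....═~.........♣............┃                  
..═....═~.........♣♣♣..........┃                  
..═....═......#..♣.....^.......┃                  
..═....═......#......^..^^.....┃                  
..═....═......#........^.......┃                  
.^═^^..═......#@.......^..^....┃                  
..═.~..═.................^^....┃                  
..═...~═................^......┃                  


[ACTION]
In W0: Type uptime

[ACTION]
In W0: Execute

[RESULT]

                                                  
     ┏━━━━━━━━━━━━━━━━━━━━━━━━━┓                  
     ┃ Terminal                ┃                  
     ┠─────────────────────────┨                  
     ┃-rw-r--r--  1 user group ┃                  
     ┃-rw-r--r--  1 user group ┃                  
     ┃drwxr-xr-x  1 user group ┃                  
     ┃-rw-r--r--  1 user group ┃                  
     ┃$ uptime                 ┃                  
━━━━━━━━━━━━━━━━━━━━━━━━━━━━━━━┓                  
MapNavigator                   ┃                  
───────────────────────────────┨                  
..═....═~.........♣............┃                  
..═....═~.........♣♣♣..........┃                  
..═....═......#..♣.....^.......┃                  
..═....═......#......^..^^.....┃                  
..═....═......#........^.......┃                  
.^═^^..═......#@.......^..^....┃                  
..═.~..═.................^^....┃                  
..═...~═................^......┃                  
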